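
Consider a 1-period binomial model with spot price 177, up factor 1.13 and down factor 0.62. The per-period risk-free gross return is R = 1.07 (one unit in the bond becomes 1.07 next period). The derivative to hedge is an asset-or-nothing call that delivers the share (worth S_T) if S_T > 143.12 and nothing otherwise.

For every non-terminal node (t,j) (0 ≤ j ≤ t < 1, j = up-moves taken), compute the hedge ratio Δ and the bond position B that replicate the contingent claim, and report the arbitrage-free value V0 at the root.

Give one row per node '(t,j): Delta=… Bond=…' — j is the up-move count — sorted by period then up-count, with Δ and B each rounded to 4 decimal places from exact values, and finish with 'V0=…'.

(0,0): Delta=2.2157 Bond=-227.2424
V0=164.9340

Risk-neutral probability p* = (R−d)/(u−d) = (1.07−0.62)/(1.13−0.62) = 0.8824.
Terminal payoffs: V(1,0)=0.0000, V(1,1)=200.0100
(0,0): S=177.0000. Δ = (V_up−V_dn)/(S_up−S_dn) = (200.0100−0.0000)/(200.0100−109.7400) = 2.2157. V = [p*·200.0100 + (1−p*)·0.0000]/1.07 = 164.9340. B = V − Δ·S = -227.2424.
Self-financing check: at every node Δ·S+B equals the discounted successor values.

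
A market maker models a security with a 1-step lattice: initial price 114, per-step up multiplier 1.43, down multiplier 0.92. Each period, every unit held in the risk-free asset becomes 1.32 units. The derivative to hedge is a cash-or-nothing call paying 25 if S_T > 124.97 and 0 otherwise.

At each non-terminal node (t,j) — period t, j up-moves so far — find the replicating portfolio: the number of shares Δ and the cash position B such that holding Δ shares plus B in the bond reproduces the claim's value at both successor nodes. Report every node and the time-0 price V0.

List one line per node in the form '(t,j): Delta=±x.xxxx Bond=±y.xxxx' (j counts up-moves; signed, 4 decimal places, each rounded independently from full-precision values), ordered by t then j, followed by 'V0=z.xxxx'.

No-arbitrage ⇒ martingale measure with p* = (R−d)/(u−d) = 0.7843.
Payoff layer (t=1): V(1,0)=0.0000, V(1,1)=25.0000
Node (0,0) S=114.0000: V=(p*·25.0000+(1−p*)·0.0000)/1.32=14.8544; Δ=(25.0000−0.0000)/(163.0200−104.8800)=0.4300; B=V−Δ·S=-34.1652
Root portfolio cost Δ·114+B reproduces V0=14.8544.

(0,0): Delta=0.4300 Bond=-34.1652
V0=14.8544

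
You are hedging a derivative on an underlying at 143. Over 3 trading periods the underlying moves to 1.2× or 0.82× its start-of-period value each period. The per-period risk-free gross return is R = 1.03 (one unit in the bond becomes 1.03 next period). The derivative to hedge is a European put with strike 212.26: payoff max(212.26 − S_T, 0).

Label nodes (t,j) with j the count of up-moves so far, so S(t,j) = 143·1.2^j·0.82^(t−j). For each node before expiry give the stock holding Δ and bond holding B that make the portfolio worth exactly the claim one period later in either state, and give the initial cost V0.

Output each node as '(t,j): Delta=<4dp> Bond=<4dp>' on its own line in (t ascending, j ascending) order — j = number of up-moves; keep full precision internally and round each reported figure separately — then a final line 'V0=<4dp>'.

Under the risk-neutral measure, an up-move has probability p* = (R−d)/(u−d) = 0.5526 and values discount at R = 1.03.
At expiry t=3: V(3,0)=133.4144, V(3,1)=96.8762, V(3,2)=43.4056, V(3,3)=0.0000
Node (2,0) S=96.1532: V=(p*·96.8762+(1−p*)·133.4144)/1.03=109.9245; Δ=(96.8762−133.4144)/(115.3838−78.8456)=-1.0000; B=V−Δ·S=206.0777
Node (2,1) S=140.7120: V=(p*·43.4056+(1−p*)·96.8762)/1.03=65.3657; Δ=(43.4056−96.8762)/(168.8544−115.3838)=-1.0000; B=V−Δ·S=206.0777
Node (2,2) S=205.9200: V=(p*·0.0000+(1−p*)·43.4056)/1.03=18.8527; Δ=(0.0000−43.4056)/(247.1040−168.8544)=-0.5547; B=V−Δ·S=133.0780
Node (1,0) S=117.2600: V=(p*·65.3657+(1−p*)·109.9245)/1.03=82.8154; Δ=(65.3657−109.9245)/(140.7120−96.1532)=-1.0000; B=V−Δ·S=200.0754
Node (1,1) S=171.6000: V=(p*·18.8527+(1−p*)·65.3657)/1.03=38.5060; Δ=(18.8527−65.3657)/(205.9200−140.7120)=-0.7133; B=V−Δ·S=160.9085
Node (0,0) S=143.0000: V=(p*·38.5060+(1−p*)·82.8154)/1.03=56.6297; Δ=(38.5060−82.8154)/(171.6000−117.2600)=-0.8154; B=V−Δ·S=173.2335
Check: Δ(0,0)·S0 + B(0,0) = 56.6297 = V0.

(0,0): Delta=-0.8154 Bond=173.2335
(1,0): Delta=-1.0000 Bond=200.0754
(1,1): Delta=-0.7133 Bond=160.9085
(2,0): Delta=-1.0000 Bond=206.0777
(2,1): Delta=-1.0000 Bond=206.0777
(2,2): Delta=-0.5547 Bond=133.0780
V0=56.6297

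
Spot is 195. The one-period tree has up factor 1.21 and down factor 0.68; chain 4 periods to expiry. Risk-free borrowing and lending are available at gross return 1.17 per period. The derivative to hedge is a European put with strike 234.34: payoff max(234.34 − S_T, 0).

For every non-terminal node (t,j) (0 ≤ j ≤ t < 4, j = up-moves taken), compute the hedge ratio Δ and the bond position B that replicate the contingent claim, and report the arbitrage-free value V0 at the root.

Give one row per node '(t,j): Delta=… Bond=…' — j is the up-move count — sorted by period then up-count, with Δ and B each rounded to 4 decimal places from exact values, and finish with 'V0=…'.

(0,0): Delta=-0.1252 Bond=26.1559
(1,0): Delta=-0.9949 Bond=145.9254
(1,1): Delta=-0.0853 Bond=21.1883
(2,0): Delta=-1.0000 Bond=171.1885
(2,1): Delta=-0.9947 Bond=170.6955
(2,2): Delta=-0.0436 Bond=12.8796
(3,0): Delta=-1.0000 Bond=200.2906
(3,1): Delta=-1.0000 Bond=200.2906
(3,2): Delta=-0.9945 Bond=199.6666
(3,3): Delta=0.0000 Bond=0.0000
V0=1.7343

Risk-neutral probability p* = (R−d)/(u−d) = (1.17−0.68)/(1.21−0.68) = 0.9245.
Terminal payoffs: V(4,0)=192.6463, V(4,1)=160.1498, V(4,2)=102.3250, V(4,3)=0.0000, V(4,4)=0.0000
(3,0): S=61.3142. Δ = (V_up−V_dn)/(S_up−S_dn) = (160.1498−192.6463)/(74.1902−41.6937) = -1.0000. V = [p*·160.1498 + (1−p*)·192.6463]/1.17 = 138.9764. B = V − Δ·S = 200.2906.
(3,1): S=109.1033. Δ = (V_up−V_dn)/(S_up−S_dn) = (102.3250−160.1498)/(132.0150−74.1902) = -1.0000. V = [p*·102.3250 + (1−p*)·160.1498]/1.17 = 91.1873. B = V − Δ·S = 200.2906.
(3,2): S=194.1397. Δ = (V_up−V_dn)/(S_up−S_dn) = (0.0000−102.3250)/(234.9090−132.0150) = -0.9945. V = [p*·0.0000 + (1−p*)·102.3250]/1.17 = 6.6006. B = V − Δ·S = 199.6666.
(3,3): S=345.4544. Δ = (V_up−V_dn)/(S_up−S_dn) = (0.0000−0.0000)/(417.9998−234.9090) = 0.0000. V = [p*·0.0000 + (1−p*)·0.0000]/1.17 = 0.0000. B = V − Δ·S = 0.0000.
(2,0): S=90.1680. Δ = (V_up−V_dn)/(S_up−S_dn) = (91.1873−138.9764)/(109.1033−61.3142) = -1.0000. V = [p*·91.1873 + (1−p*)·138.9764]/1.17 = 81.0205. B = V − Δ·S = 171.1885.
(2,1): S=160.4460. Δ = (V_up−V_dn)/(S_up−S_dn) = (6.6006−91.1873)/(194.1397−109.1033) = -0.9947. V = [p*·6.6006 + (1−p*)·91.1873]/1.17 = 11.0978. B = V − Δ·S = 170.6955.
(2,2): S=285.4995. Δ = (V_up−V_dn)/(S_up−S_dn) = (0.0000−6.6006)/(345.4544−194.1397) = -0.0436. V = [p*·0.0000 + (1−p*)·6.6006]/1.17 = 0.4258. B = V − Δ·S = 12.8796.
(1,0): S=132.6000. Δ = (V_up−V_dn)/(S_up−S_dn) = (11.0978−81.0205)/(160.4460−90.1680) = -0.9949. V = [p*·11.0978 + (1−p*)·81.0205]/1.17 = 13.9957. B = V − Δ·S = 145.9254.
(1,1): S=235.9500. Δ = (V_up−V_dn)/(S_up−S_dn) = (0.4258−11.0978)/(285.4995−160.4460) = -0.0853. V = [p*·0.4258 + (1−p*)·11.0978]/1.17 = 1.0523. B = V − Δ·S = 21.1883.
(0,0): S=195.0000. Δ = (V_up−V_dn)/(S_up−S_dn) = (1.0523−13.9957)/(235.9500−132.6000) = -0.1252. V = [p*·1.0523 + (1−p*)·13.9957]/1.17 = 1.7343. B = V − Δ·S = 26.1559.
Each (Δ,B) replicates both successor values, so the strategy is self-financing and V0 is arbitrage-free.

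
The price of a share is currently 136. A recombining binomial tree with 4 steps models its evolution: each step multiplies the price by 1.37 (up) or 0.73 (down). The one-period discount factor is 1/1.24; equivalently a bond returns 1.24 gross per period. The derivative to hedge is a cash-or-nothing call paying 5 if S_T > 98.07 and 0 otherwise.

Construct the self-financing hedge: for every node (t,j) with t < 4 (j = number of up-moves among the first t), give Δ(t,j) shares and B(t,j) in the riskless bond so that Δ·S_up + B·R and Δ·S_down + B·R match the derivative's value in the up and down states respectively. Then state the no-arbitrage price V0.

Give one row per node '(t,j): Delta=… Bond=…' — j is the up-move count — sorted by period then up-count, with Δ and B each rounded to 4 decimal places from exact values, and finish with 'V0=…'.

Under the risk-neutral measure, an up-move has probability p* = (R−d)/(u−d) = 0.7969 and values discount at R = 1.24.
Terminal payoffs: V(4,0)=0.0000, V(4,1)=0.0000, V(4,2)=5.0000, V(4,3)=5.0000, V(4,4)=5.0000
Node (3,0) S=52.9063: V=(p*·0.0000+(1−p*)·0.0000)/1.24=0.0000; Δ=(0.0000−0.0000)/(72.4816−38.6216)=0.0000; B=V−Δ·S=0.0000
Node (3,1) S=99.2899: V=(p*·5.0000+(1−p*)·0.0000)/1.24=3.2132; Δ=(5.0000−0.0000)/(136.0272−72.4816)=0.0787; B=V−Δ·S=-4.5993
Node (3,2) S=186.3386: V=(p*·5.0000+(1−p*)·5.0000)/1.24=4.0323; Δ=(5.0000−5.0000)/(255.2839−136.0272)=0.0000; B=V−Δ·S=4.0323
Node (3,3) S=349.7040: V=(p*·5.0000+(1−p*)·5.0000)/1.24=4.0323; Δ=(5.0000−5.0000)/(479.0945−255.2839)=0.0000; B=V−Δ·S=4.0323
Node (2,0) S=72.4744: V=(p*·3.2132+(1−p*)·0.0000)/1.24=2.0649; Δ=(3.2132−0.0000)/(99.2899−52.9063)=0.0693; B=V−Δ·S=-2.9557
Node (2,1) S=136.0136: V=(p*·4.0323+(1−p*)·3.2132)/1.24=3.1177; Δ=(4.0323−3.2132)/(186.3386−99.2899)=0.0094; B=V−Δ·S=1.8379
Node (2,2) S=255.2584: V=(p*·4.0323+(1−p*)·4.0323)/1.24=3.2518; Δ=(4.0323−4.0323)/(349.7040−186.3386)=0.0000; B=V−Δ·S=3.2518
Node (1,0) S=99.2800: V=(p*·3.1177+(1−p*)·2.0649)/1.24=2.3418; Δ=(3.1177−2.0649)/(136.0136−72.4744)=0.0166; B=V−Δ·S=0.6969
Node (1,1) S=186.3200: V=(p*·3.2518+(1−p*)·3.1177)/1.24=2.6005; Δ=(3.2518−3.1177)/(255.2584−136.0136)=0.0011; B=V−Δ·S=2.3908
Node (0,0) S=136.0000: V=(p*·2.6005+(1−p*)·2.3418)/1.24=2.0548; Δ=(2.6005−2.3418)/(186.3200−99.2800)=0.0030; B=V−Δ·S=1.6506
Root portfolio cost Δ·136+B reproduces V0=2.0548.

(0,0): Delta=0.0030 Bond=1.6506
(1,0): Delta=0.0166 Bond=0.6969
(1,1): Delta=0.0011 Bond=2.3908
(2,0): Delta=0.0693 Bond=-2.9557
(2,1): Delta=0.0094 Bond=1.8379
(2,2): Delta=0.0000 Bond=3.2518
(3,0): Delta=0.0000 Bond=0.0000
(3,1): Delta=0.0787 Bond=-4.5993
(3,2): Delta=0.0000 Bond=4.0323
(3,3): Delta=0.0000 Bond=4.0323
V0=2.0548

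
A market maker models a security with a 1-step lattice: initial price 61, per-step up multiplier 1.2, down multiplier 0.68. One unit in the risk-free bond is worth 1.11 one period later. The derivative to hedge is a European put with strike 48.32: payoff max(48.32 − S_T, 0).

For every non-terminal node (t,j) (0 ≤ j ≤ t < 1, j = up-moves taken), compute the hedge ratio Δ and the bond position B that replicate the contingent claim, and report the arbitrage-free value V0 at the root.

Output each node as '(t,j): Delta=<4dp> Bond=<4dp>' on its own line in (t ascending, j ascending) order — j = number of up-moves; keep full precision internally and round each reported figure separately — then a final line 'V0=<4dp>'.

No-arbitrage ⇒ martingale measure with p* = (R−d)/(u−d) = 0.8269.
Terminal payoffs: V(1,0)=6.8400, V(1,1)=0.0000
(0,0): S=61.0000. Δ = (V_up−V_dn)/(S_up−S_dn) = (0.0000−6.8400)/(73.2000−41.4800) = -0.2156. V = [p*·0.0000 + (1−p*)·6.8400]/1.11 = 1.0665. B = V − Δ·S = 14.2204.
The time-0 hedge costs 1.0665, which is the no-arbitrage price.

(0,0): Delta=-0.2156 Bond=14.2204
V0=1.0665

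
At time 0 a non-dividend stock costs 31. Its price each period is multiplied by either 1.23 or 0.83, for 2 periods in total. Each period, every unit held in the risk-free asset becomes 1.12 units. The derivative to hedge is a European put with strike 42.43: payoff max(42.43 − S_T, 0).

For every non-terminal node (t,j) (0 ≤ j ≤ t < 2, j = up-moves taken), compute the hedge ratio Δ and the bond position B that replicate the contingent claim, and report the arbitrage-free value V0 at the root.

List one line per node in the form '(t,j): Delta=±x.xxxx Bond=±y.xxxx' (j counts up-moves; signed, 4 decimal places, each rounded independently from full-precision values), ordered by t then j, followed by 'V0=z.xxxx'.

(0,0): Delta=-0.7667 Bond=28.4643
(1,0): Delta=-1.0000 Bond=37.8839
(1,1): Delta=-0.7069 Bond=29.6026
V0=4.6979

No-arbitrage ⇒ martingale measure with p* = (R−d)/(u−d) = 0.7250.
Terminal values V(2,·): V(2,0)=21.0741, V(2,1)=10.7821, V(2,2)=0.0000
  t=1,j=0: stock 25.7300 → up 31.6479 (V=10.7821), down 21.3559 (V=21.0741). Price 12.1539; hedge Δ=-1.0000, bond B=37.8839.
  t=1,j=1: stock 38.1300 → up 46.8999 (V=0.0000), down 31.6479 (V=10.7821). Price 2.6474; hedge Δ=-0.7069, bond B=29.6026.
  t=0,j=0: stock 31.0000 → up 38.1300 (V=2.6474), down 25.7300 (V=12.1539). Price 4.6979; hedge Δ=-0.7667, bond B=28.4643.
Check: Δ(0,0)·S0 + B(0,0) = 4.6979 = V0.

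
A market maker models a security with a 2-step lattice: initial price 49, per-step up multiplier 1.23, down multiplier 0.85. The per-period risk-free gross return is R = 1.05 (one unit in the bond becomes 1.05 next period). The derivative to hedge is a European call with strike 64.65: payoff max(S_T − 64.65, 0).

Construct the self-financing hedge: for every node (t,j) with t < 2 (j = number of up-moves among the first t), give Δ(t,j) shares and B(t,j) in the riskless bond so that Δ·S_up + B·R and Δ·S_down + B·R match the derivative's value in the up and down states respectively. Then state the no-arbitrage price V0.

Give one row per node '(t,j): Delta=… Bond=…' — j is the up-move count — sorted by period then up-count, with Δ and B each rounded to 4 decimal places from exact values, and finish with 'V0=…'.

(0,0): Delta=0.2553 Bond=-10.1253
(1,0): Delta=0.0000 Bond=0.0000
(1,1): Delta=0.4140 Bond=-20.2000
V0=2.3824

Under the risk-neutral measure, an up-move has probability p* = (R−d)/(u−d) = 0.5263 and values discount at R = 1.05.
Terminal payoffs: V(2,0)=0.0000, V(2,1)=0.0000, V(2,2)=9.4821
Node (1,0) S=41.6500: V=(p*·0.0000+(1−p*)·0.0000)/1.05=0.0000; Δ=(0.0000−0.0000)/(51.2295−35.4025)=0.0000; B=V−Δ·S=0.0000
Node (1,1) S=60.2700: V=(p*·9.4821+(1−p*)·0.0000)/1.05=4.7529; Δ=(9.4821−0.0000)/(74.1321−51.2295)=0.4140; B=V−Δ·S=-20.2000
Node (0,0) S=49.0000: V=(p*·4.7529+(1−p*)·0.0000)/1.05=2.3824; Δ=(4.7529−0.0000)/(60.2700−41.6500)=0.2553; B=V−Δ·S=-10.1253
Check: Δ(0,0)·S0 + B(0,0) = 2.3824 = V0.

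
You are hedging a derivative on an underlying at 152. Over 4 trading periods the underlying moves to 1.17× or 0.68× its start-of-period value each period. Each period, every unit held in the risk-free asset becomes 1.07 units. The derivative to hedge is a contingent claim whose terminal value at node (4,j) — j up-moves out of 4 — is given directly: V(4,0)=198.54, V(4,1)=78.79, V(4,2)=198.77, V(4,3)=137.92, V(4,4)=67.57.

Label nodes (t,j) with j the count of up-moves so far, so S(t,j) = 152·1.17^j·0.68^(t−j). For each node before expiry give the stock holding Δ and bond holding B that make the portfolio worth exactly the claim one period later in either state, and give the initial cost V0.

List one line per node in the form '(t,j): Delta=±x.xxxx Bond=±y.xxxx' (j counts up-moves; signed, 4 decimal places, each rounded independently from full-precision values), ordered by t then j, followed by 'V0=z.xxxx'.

Risk-neutral probability p* = (R−d)/(u−d) = (1.07−0.68)/(1.17−0.68) = 0.7959.
At expiry t=4: V(4,0)=198.5400, V(4,1)=78.7900, V(4,2)=198.7700, V(4,3)=137.9200, V(4,4)=67.5700
(3,0): S=47.7937. Δ = (V_up−V_dn)/(S_up−S_dn) = (78.7900−198.5400)/(55.9186−32.4997) = -5.1134. V = [p*·78.7900 + (1−p*)·198.5400]/1.07 = 96.4755. B = V − Δ·S = 340.8632.
(3,1): S=82.2332. Δ = (V_up−V_dn)/(S_up−S_dn) = (198.7700−78.7900)/(96.2129−55.9186) = 2.9776. V = [p*·198.7700 + (1−p*)·78.7900]/1.07 = 162.8825. B = V − Δ·S = -81.9746.
(3,2): S=141.4895. Δ = (V_up−V_dn)/(S_up−S_dn) = (137.9200−198.7700)/(165.5427−96.2129) = -0.8777. V = [p*·137.9200 + (1−p*)·198.7700]/1.07 = 140.5031. B = V − Δ·S = 264.6868.
(3,3): S=243.4452. Δ = (V_up−V_dn)/(S_up−S_dn) = (67.5700−137.9200)/(284.8309−165.5427) = -0.5897. V = [p*·67.5700 + (1−p*)·137.9200]/1.07 = 76.5674. B = V − Δ·S = 220.1389.
(2,0): S=70.2848. Δ = (V_up−V_dn)/(S_up−S_dn) = (162.8825−96.4755)/(82.2332−47.7937) = 1.9282. V = [p*·162.8825 + (1−p*)·96.4755]/1.07 = 139.5608. B = V − Δ·S = 4.0363.
(2,1): S=120.9312. Δ = (V_up−V_dn)/(S_up−S_dn) = (140.5031−162.8825)/(141.4895−82.2332) = -0.3777. V = [p*·140.5031 + (1−p*)·162.8825]/1.07 = 135.5798. B = V − Δ·S = 181.2519.
(2,2): S=208.0728. Δ = (V_up−V_dn)/(S_up−S_dn) = (76.5674−140.5031)/(243.4452−141.4895) = -0.6271. V = [p*·76.5674 + (1−p*)·140.5031]/1.07 = 83.7528. B = V − Δ·S = 214.2339.
(1,0): S=103.3600. Δ = (V_up−V_dn)/(S_up−S_dn) = (135.5798−139.5608)/(120.9312−70.2848) = -0.0786. V = [p*·135.5798 + (1−p*)·139.5608]/1.07 = 127.4694. B = V − Δ·S = 135.5939.
(1,1): S=177.8400. Δ = (V_up−V_dn)/(S_up−S_dn) = (83.7528−135.5798)/(208.0728−120.9312) = -0.5947. V = [p*·83.7528 + (1−p*)·135.5798]/1.07 = 88.1587. B = V − Δ·S = 193.9279.
(0,0): S=152.0000. Δ = (V_up−V_dn)/(S_up−S_dn) = (88.1587−127.4694)/(177.8400−103.3600) = -0.5278. V = [p*·88.1587 + (1−p*)·127.4694]/1.07 = 89.8890. B = V − Δ·S = 170.1150.
Root portfolio cost Δ·152+B reproduces V0=89.8890.

(0,0): Delta=-0.5278 Bond=170.1150
(1,0): Delta=-0.0786 Bond=135.5939
(1,1): Delta=-0.5947 Bond=193.9279
(2,0): Delta=1.9282 Bond=4.0363
(2,1): Delta=-0.3777 Bond=181.2519
(2,2): Delta=-0.6271 Bond=214.2339
(3,0): Delta=-5.1134 Bond=340.8632
(3,1): Delta=2.9776 Bond=-81.9746
(3,2): Delta=-0.8777 Bond=264.6868
(3,3): Delta=-0.5897 Bond=220.1389
V0=89.8890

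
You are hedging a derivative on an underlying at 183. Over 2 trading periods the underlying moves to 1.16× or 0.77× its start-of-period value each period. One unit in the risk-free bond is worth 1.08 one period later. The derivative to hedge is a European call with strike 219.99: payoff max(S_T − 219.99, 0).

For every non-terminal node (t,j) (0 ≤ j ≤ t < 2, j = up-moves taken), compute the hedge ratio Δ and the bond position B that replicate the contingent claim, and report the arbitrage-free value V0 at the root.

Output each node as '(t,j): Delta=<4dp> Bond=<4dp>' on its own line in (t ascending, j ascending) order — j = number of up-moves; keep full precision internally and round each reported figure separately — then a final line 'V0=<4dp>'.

Since d<R<u, set p* = (R−d)/(u−d) = 0.7949; price each node as the discounted p*-expectation of its children.
Terminal values V(2,·): V(2,0)=0.0000, V(2,1)=0.0000, V(2,2)=26.2548
(1,0): S=140.9100. Δ = (V_up−V_dn)/(S_up−S_dn) = (0.0000−0.0000)/(163.4556−108.5007) = 0.0000. V = [p*·0.0000 + (1−p*)·0.0000]/1.08 = 0.0000. B = V − Δ·S = 0.0000.
(1,1): S=212.2800. Δ = (V_up−V_dn)/(S_up−S_dn) = (26.2548−0.0000)/(246.2448−163.4556) = 0.3171. V = [p*·26.2548 + (1−p*)·0.0000]/1.08 = 19.3233. B = V − Δ·S = -47.9967.
(0,0): S=183.0000. Δ = (V_up−V_dn)/(S_up−S_dn) = (19.3233−0.0000)/(212.2800−140.9100) = 0.2707. V = [p*·19.3233 + (1−p*)·0.0000]/1.08 = 14.2218. B = V − Δ·S = -35.3252.
Root portfolio cost Δ·183+B reproduces V0=14.2218.

(0,0): Delta=0.2707 Bond=-35.3252
(1,0): Delta=0.0000 Bond=0.0000
(1,1): Delta=0.3171 Bond=-47.9967
V0=14.2218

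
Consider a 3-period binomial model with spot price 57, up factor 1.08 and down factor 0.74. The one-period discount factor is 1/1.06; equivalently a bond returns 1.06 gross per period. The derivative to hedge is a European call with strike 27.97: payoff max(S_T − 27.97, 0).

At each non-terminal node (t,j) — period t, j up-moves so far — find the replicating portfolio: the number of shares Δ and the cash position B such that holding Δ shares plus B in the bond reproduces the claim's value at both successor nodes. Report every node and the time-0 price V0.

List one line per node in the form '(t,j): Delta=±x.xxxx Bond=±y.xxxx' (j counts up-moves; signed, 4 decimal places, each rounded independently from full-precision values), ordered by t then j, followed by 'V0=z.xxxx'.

(0,0): Delta=0.9992 Bond=-23.4392
(1,0): Delta=0.9811 Bond=-24.0830
(1,1): Delta=1.0000 Bond=-24.8932
(2,0): Delta=0.5409 Bond=-11.7863
(2,1): Delta=1.0000 Bond=-26.3868
(2,2): Delta=1.0000 Bond=-26.3868
V0=33.5167

No-arbitrage ⇒ martingale measure with p* = (R−d)/(u−d) = 0.9412.
Payoff layer (t=3): V(3,0)=0.0000, V(3,1)=5.7403, V(3,2)=21.2288, V(3,3)=43.8336
(2,0): S=31.2132. Δ = (V_up−V_dn)/(S_up−S_dn) = (5.7403−0.0000)/(33.7103−23.0978) = 0.5409. V = [p*·5.7403 + (1−p*)·0.0000]/1.06 = 5.0968. B = V − Δ·S = -11.7863.
(2,1): S=45.5544. Δ = (V_up−V_dn)/(S_up−S_dn) = (21.2288−5.7403)/(49.1988−33.7103) = 1.0000. V = [p*·21.2288 + (1−p*)·5.7403]/1.06 = 19.1676. B = V − Δ·S = -26.3868.
(2,2): S=66.4848. Δ = (V_up−V_dn)/(S_up−S_dn) = (43.8336−21.2288)/(71.8036−49.1988) = 1.0000. V = [p*·43.8336 + (1−p*)·21.2288]/1.06 = 40.0980. B = V − Δ·S = -26.3868.
(1,0): S=42.1800. Δ = (V_up−V_dn)/(S_up−S_dn) = (19.1676−5.0968)/(45.5544−31.2132) = 0.9811. V = [p*·19.1676 + (1−p*)·5.0968]/1.06 = 17.3018. B = V − Δ·S = -24.0830.
(1,1): S=61.5600. Δ = (V_up−V_dn)/(S_up−S_dn) = (40.0980−19.1676)/(66.4848−45.5544) = 1.0000. V = [p*·40.0980 + (1−p*)·19.1676]/1.06 = 36.6668. B = V − Δ·S = -24.8932.
(0,0): S=57.0000. Δ = (V_up−V_dn)/(S_up−S_dn) = (36.6668−17.3018)/(61.5600−42.1800) = 0.9992. V = [p*·36.6668 + (1−p*)·17.3018]/1.06 = 33.5167. B = V − Δ·S = -23.4392.
Check: Δ(0,0)·S0 + B(0,0) = 33.5167 = V0.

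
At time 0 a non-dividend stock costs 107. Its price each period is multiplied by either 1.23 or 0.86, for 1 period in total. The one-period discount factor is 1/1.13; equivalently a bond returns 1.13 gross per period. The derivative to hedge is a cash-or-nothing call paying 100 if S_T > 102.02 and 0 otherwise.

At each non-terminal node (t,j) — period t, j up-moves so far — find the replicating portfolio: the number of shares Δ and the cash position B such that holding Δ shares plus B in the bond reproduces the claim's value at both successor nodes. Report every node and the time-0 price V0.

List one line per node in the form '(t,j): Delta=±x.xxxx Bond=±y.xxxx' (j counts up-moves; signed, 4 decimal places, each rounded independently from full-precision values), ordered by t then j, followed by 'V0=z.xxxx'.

(0,0): Delta=2.5259 Bond=-205.6924
V0=64.5779

The replicating-portfolio and risk-neutral prices coincide; use p* = (1.13−0.86)/(1.23−0.86) = 0.7297 for the latter.
Terminal payoffs: V(1,0)=0.0000, V(1,1)=100.0000
Node (0,0) S=107.0000: V=(p*·100.0000+(1−p*)·0.0000)/1.13=64.5779; Δ=(100.0000−0.0000)/(131.6100−92.0200)=2.5259; B=V−Δ·S=-205.6924
Check: Δ(0,0)·S0 + B(0,0) = 64.5779 = V0.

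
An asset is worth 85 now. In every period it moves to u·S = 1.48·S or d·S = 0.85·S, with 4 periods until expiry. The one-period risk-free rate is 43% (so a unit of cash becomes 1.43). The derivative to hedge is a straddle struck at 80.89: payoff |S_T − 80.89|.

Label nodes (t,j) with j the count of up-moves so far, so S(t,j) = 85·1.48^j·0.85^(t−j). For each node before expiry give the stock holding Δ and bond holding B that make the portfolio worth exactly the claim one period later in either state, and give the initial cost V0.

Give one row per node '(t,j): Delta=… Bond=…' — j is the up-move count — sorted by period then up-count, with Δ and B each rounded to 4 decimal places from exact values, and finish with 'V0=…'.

Risk-neutral probability p* = (R−d)/(u−d) = (1.43−0.85)/(1.48−0.85) = 0.9206.
Terminal values V(4,·): V(4,0)=36.5195, V(4,1)=3.6331, V(4,2)=53.6279, V(4,3)=153.3295, V(4,4)=326.9274
  t=3,j=0: stock 52.2006 → up 77.2569 (V=3.6331), down 44.3705 (V=36.5195). Price 4.3658; hedge Δ=-1.0000, bond B=56.5664.
  t=3,j=1: stock 90.8905 → up 134.5179 (V=53.6279), down 77.2569 (V=3.6331). Price 34.7273; hedge Δ=0.8731, bond B=-44.6296.
  t=3,j=2: stock 158.2564 → up 234.2195 (V=153.3295), down 134.5179 (V=53.6279). Price 101.6900; hedge Δ=1.0000, bond B=-56.5664.
  t=3,j=3: stock 275.5523 → up 407.8174 (V=326.9274), down 234.2195 (V=153.3295). Price 218.9859; hedge Δ=1.0000, bond B=-56.5664.
  t=2,j=0: stock 61.4125 → up 90.8905 (V=34.7273), down 52.2006 (V=4.3658). Price 22.5998; hedge Δ=0.7847, bond B=-25.5931.
  t=2,j=1: stock 106.9300 → up 158.2564 (V=101.6900), down 90.8905 (V=34.7273). Price 67.3954; hedge Δ=0.9940, bond B=-38.8945.
  t=2,j=2: stock 186.1840 → up 275.5523 (V=218.9859), down 158.2564 (V=101.6900). Price 146.6271; hedge Δ=1.0000, bond B=-39.5569.
  t=1,j=0: stock 72.2500 → up 106.9300 (V=67.3954), down 61.4125 (V=22.5998). Price 44.6435; hedge Δ=0.9841, bond B=-26.4607.
  t=1,j=1: stock 125.8000 → up 186.1840 (V=146.6271), down 106.9300 (V=67.3954). Price 98.1390; hedge Δ=0.9997, bond B=-27.6254.
  t=0,j=0: stock 85.0000 → up 125.8000 (V=98.1390), down 72.2500 (V=44.6435). Price 65.6597; hedge Δ=0.9990, bond B=-19.2538.
Self-financing check: at every node Δ·S+B equals the discounted successor values.

(0,0): Delta=0.9990 Bond=-19.2538
(1,0): Delta=0.9841 Bond=-26.4607
(1,1): Delta=0.9997 Bond=-27.6254
(2,0): Delta=0.7847 Bond=-25.5931
(2,1): Delta=0.9940 Bond=-38.8945
(2,2): Delta=1.0000 Bond=-39.5569
(3,0): Delta=-1.0000 Bond=56.5664
(3,1): Delta=0.8731 Bond=-44.6296
(3,2): Delta=1.0000 Bond=-56.5664
(3,3): Delta=1.0000 Bond=-56.5664
V0=65.6597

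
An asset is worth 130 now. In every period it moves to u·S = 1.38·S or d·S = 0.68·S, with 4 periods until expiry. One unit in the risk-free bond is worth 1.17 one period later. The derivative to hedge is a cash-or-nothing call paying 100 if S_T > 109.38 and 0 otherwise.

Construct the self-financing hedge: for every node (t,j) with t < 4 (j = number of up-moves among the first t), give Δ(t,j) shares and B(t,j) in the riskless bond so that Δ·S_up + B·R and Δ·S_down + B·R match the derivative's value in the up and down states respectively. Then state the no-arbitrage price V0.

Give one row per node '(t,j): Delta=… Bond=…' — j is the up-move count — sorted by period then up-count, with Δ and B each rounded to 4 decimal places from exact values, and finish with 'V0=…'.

No-arbitrage ⇒ martingale measure with p* = (R−d)/(u−d) = 0.7000.
At expiry t=4: V(4,0)=0.0000, V(4,1)=0.0000, V(4,2)=100.0000, V(4,3)=100.0000, V(4,4)=100.0000
  t=3,j=0: stock 40.8762 → up 56.4091 (V=0.0000), down 27.7958 (V=0.0000). Price 0.0000; hedge Δ=0.0000, bond B=0.0000.
  t=3,j=1: stock 82.9546 → up 114.4773 (V=100.0000), down 56.4091 (V=0.0000). Price 59.8291; hedge Δ=1.7221, bond B=-83.0281.
  t=3,j=2: stock 168.3490 → up 232.3216 (V=100.0000), down 114.4773 (V=100.0000). Price 85.4701; hedge Δ=0.0000, bond B=85.4701.
  t=3,j=3: stock 341.6494 → up 471.4761 (V=100.0000), down 232.3216 (V=100.0000). Price 85.4701; hedge Δ=0.0000, bond B=85.4701.
  t=2,j=0: stock 60.1120 → up 82.9546 (V=59.8291), down 40.8762 (V=0.0000). Price 35.7952; hedge Δ=1.4218, bond B=-49.6749.
  t=2,j=1: stock 121.9920 → up 168.3490 (V=85.4701), down 82.9546 (V=59.8291). Price 66.4767; hedge Δ=0.3003, bond B=29.8467.
  t=2,j=2: stock 247.5720 → up 341.6494 (V=85.4701), down 168.3490 (V=85.4701). Price 73.0514; hedge Δ=0.0000, bond B=73.0514.
  t=1,j=0: stock 88.4000 → up 121.9920 (V=66.4767), down 60.1120 (V=35.7952). Price 48.9507; hedge Δ=0.4958, bond B=5.1198.
  t=1,j=1: stock 179.4000 → up 247.5720 (V=73.0514), down 121.9920 (V=66.4767). Price 60.7513; hedge Δ=0.0524, bond B=51.3589.
  t=0,j=0: stock 130.0000 → up 179.4000 (V=60.7513), down 88.4000 (V=48.9507). Price 48.8984; hedge Δ=0.1297, bond B=32.0403.
Check: Δ(0,0)·S0 + B(0,0) = 48.8984 = V0.

(0,0): Delta=0.1297 Bond=32.0403
(1,0): Delta=0.4958 Bond=5.1198
(1,1): Delta=0.0524 Bond=51.3589
(2,0): Delta=1.4218 Bond=-49.6749
(2,1): Delta=0.3003 Bond=29.8467
(2,2): Delta=0.0000 Bond=73.0514
(3,0): Delta=0.0000 Bond=0.0000
(3,1): Delta=1.7221 Bond=-83.0281
(3,2): Delta=0.0000 Bond=85.4701
(3,3): Delta=0.0000 Bond=85.4701
V0=48.8984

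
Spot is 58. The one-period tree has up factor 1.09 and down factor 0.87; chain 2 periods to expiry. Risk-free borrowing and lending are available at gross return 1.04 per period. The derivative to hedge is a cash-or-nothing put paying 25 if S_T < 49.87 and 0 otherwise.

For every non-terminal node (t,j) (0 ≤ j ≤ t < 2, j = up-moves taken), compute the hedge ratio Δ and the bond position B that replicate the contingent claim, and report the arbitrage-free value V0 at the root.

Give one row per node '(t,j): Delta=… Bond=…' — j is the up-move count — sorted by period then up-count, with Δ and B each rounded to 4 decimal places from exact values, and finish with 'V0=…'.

Risk-neutral probability p* = (R−d)/(u−d) = (1.04−0.87)/(1.09−0.87) = 0.7727.
At expiry t=2: V(2,0)=25.0000, V(2,1)=0.0000, V(2,2)=0.0000
  t=1,j=0: stock 50.4600 → up 55.0014 (V=0.0000), down 43.9002 (V=25.0000). Price 5.4633; hedge Δ=-2.2520, bond B=119.0997.
  t=1,j=1: stock 63.2200 → up 68.9098 (V=0.0000), down 55.0014 (V=0.0000). Price 0.0000; hedge Δ=0.0000, bond B=0.0000.
  t=0,j=0: stock 58.0000 → up 63.2200 (V=0.0000), down 50.4600 (V=5.4633). Price 1.1939; hedge Δ=-0.4282, bond B=26.0270.
Each (Δ,B) replicates both successor values, so the strategy is self-financing and V0 is arbitrage-free.

(0,0): Delta=-0.4282 Bond=26.0270
(1,0): Delta=-2.2520 Bond=119.0997
(1,1): Delta=0.0000 Bond=0.0000
V0=1.1939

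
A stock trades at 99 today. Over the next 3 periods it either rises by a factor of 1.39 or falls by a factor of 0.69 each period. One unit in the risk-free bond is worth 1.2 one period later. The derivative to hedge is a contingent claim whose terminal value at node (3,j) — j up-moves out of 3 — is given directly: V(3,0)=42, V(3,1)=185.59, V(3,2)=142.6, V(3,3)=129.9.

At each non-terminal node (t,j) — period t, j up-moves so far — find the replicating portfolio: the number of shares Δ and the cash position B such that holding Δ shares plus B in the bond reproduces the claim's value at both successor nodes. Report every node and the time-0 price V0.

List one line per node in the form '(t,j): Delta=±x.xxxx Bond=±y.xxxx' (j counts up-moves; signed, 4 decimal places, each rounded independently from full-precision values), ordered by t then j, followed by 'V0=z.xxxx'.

(0,0): Delta=-0.1319 Bond=95.5839
(1,0): Delta=0.1334 Bond=96.5776
(1,1): Delta=-0.1810 Bond=121.4524
(2,0): Delta=4.3520 Bond=-82.9489
(2,1): Delta=-0.6468 Bond=189.9715
(2,2): Delta=-0.0949 Bond=129.2655
V0=82.5228

Since d<R<u, set p* = (R−d)/(u−d) = 0.7286; price each node as the discounted p*-expectation of its children.
Payoff layer (t=3): V(3,0)=42.0000, V(3,1)=185.5900, V(3,2)=142.6000, V(3,3)=129.9000
(2,0): S=47.1339. Δ = (V_up−V_dn)/(S_up−S_dn) = (185.5900−42.0000)/(65.5161−32.5224) = 4.3520. V = [p*·185.5900 + (1−p*)·42.0000]/1.2 = 122.1796. B = V − Δ·S = -82.9489.
(2,1): S=94.9509. Δ = (V_up−V_dn)/(S_up−S_dn) = (142.6000−185.5900)/(131.9818−65.5161) = -0.6468. V = [p*·142.6000 + (1−p*)·185.5900]/1.2 = 128.5573. B = V − Δ·S = 189.9715.
(2,2): S=191.2779. Δ = (V_up−V_dn)/(S_up−S_dn) = (129.9000−142.6000)/(265.8763−131.9818) = -0.0949. V = [p*·129.9000 + (1−p*)·142.6000]/1.2 = 111.1226. B = V − Δ·S = 129.2655.
(1,0): S=68.3100. Δ = (V_up−V_dn)/(S_up−S_dn) = (128.5573−122.1796)/(94.9509−47.1339) = 0.1334. V = [p*·128.5573 + (1−p*)·122.1796]/1.2 = 105.6885. B = V − Δ·S = 96.5776.
(1,1): S=137.6100. Δ = (V_up−V_dn)/(S_up−S_dn) = (111.1226−128.5573)/(191.2779−94.9509) = -0.1810. V = [p*·111.1226 + (1−p*)·128.5573]/1.2 = 96.5457. B = V − Δ·S = 121.4524.
(0,0): S=99.0000. Δ = (V_up−V_dn)/(S_up−S_dn) = (96.5457−105.6885)/(137.6100−68.3100) = -0.1319. V = [p*·96.5457 + (1−p*)·105.6885]/1.2 = 82.5228. B = V − Δ·S = 95.5839.
Check: Δ(0,0)·S0 + B(0,0) = 82.5228 = V0.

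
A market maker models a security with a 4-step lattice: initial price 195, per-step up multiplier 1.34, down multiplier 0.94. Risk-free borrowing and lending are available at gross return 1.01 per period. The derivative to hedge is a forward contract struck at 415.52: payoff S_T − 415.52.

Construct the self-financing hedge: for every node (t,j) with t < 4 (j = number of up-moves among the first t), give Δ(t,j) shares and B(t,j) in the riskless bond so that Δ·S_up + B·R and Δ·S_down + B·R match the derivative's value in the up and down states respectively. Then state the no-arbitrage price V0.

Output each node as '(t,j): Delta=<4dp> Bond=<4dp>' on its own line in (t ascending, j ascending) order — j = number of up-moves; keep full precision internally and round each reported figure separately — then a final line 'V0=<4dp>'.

Under the risk-neutral measure, an up-move has probability p* = (R−d)/(u−d) = 0.1750 and values discount at R = 1.01.
Payoff layer (t=4): V(4,0)=-263.2740, V(4,1)=-198.4884, V(4,2)=-106.1345, V(4,3)=25.5189, V(4,4)=213.1950
Node (3,0) S=161.9639: V=(p*·-198.4884+(1−p*)·-263.2740)/1.01=-249.4421; Δ=(-198.4884−-263.2740)/(217.0316−152.2460)=1.0000; B=V−Δ·S=-411.4059
Node (3,1) S=230.8847: V=(p*·-106.1345+(1−p*)·-198.4884)/1.01=-180.5213; Δ=(-106.1345−-198.4884)/(309.3855−217.0316)=1.0000; B=V−Δ·S=-411.4059
Node (3,2) S=329.1335: V=(p*·25.5189+(1−p*)·-106.1345)/1.01=-82.2725; Δ=(25.5189−-106.1345)/(441.0389−309.3855)=1.0000; B=V−Δ·S=-411.4059
Node (3,3) S=469.1903: V=(p*·213.1950+(1−p*)·25.5189)/1.01=57.7843; Δ=(213.1950−25.5189)/(628.7150−441.0389)=1.0000; B=V−Δ·S=-411.4059
Node (2,0) S=172.3020: V=(p*·-180.5213+(1−p*)·-249.4421)/1.01=-235.0306; Δ=(-180.5213−-249.4421)/(230.8847−161.9639)=1.0000; B=V−Δ·S=-407.3326
Node (2,1) S=245.6220: V=(p*·-82.2725+(1−p*)·-180.5213)/1.01=-161.7106; Δ=(-82.2725−-180.5213)/(329.1335−230.8847)=1.0000; B=V−Δ·S=-407.3326
Node (2,2) S=350.1420: V=(p*·57.7843+(1−p*)·-82.2725)/1.01=-57.1906; Δ=(57.7843−-82.2725)/(469.1903−329.1335)=1.0000; B=V−Δ·S=-407.3326
Node (1,0) S=183.3000: V=(p*·-161.7106+(1−p*)·-235.0306)/1.01=-219.9996; Δ=(-161.7106−-235.0306)/(245.6220−172.3020)=1.0000; B=V−Δ·S=-403.2996
Node (1,1) S=261.3000: V=(p*·-57.1906+(1−p*)·-161.7106)/1.01=-141.9996; Δ=(-57.1906−-161.7106)/(350.1420−245.6220)=1.0000; B=V−Δ·S=-403.2996
Node (0,0) S=195.0000: V=(p*·-141.9996+(1−p*)·-219.9996)/1.01=-204.3066; Δ=(-141.9996−-219.9996)/(261.3000−183.3000)=1.0000; B=V−Δ·S=-399.3066
The time-0 hedge costs -204.3066, which is the no-arbitrage price.

(0,0): Delta=1.0000 Bond=-399.3066
(1,0): Delta=1.0000 Bond=-403.2996
(1,1): Delta=1.0000 Bond=-403.2996
(2,0): Delta=1.0000 Bond=-407.3326
(2,1): Delta=1.0000 Bond=-407.3326
(2,2): Delta=1.0000 Bond=-407.3326
(3,0): Delta=1.0000 Bond=-411.4059
(3,1): Delta=1.0000 Bond=-411.4059
(3,2): Delta=1.0000 Bond=-411.4059
(3,3): Delta=1.0000 Bond=-411.4059
V0=-204.3066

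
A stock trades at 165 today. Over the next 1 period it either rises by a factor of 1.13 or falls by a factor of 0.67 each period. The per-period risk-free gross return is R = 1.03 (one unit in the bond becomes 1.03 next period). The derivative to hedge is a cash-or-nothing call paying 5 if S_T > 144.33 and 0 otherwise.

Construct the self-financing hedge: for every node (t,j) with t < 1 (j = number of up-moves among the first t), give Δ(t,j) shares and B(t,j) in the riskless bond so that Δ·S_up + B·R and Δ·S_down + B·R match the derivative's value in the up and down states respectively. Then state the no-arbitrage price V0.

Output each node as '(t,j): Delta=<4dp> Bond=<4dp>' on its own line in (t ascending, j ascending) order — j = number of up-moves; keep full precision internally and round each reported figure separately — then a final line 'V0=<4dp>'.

(0,0): Delta=0.0659 Bond=-7.0705
V0=3.7991

Risk-neutral probability p* = (R−d)/(u−d) = (1.03−0.67)/(1.13−0.67) = 0.7826.
Terminal payoffs: V(1,0)=0.0000, V(1,1)=5.0000
(0,0): S=165.0000. Δ = (V_up−V_dn)/(S_up−S_dn) = (5.0000−0.0000)/(186.4500−110.5500) = 0.0659. V = [p*·5.0000 + (1−p*)·0.0000]/1.03 = 3.7991. B = V − Δ·S = -7.0705.
Self-financing check: at every node Δ·S+B equals the discounted successor values.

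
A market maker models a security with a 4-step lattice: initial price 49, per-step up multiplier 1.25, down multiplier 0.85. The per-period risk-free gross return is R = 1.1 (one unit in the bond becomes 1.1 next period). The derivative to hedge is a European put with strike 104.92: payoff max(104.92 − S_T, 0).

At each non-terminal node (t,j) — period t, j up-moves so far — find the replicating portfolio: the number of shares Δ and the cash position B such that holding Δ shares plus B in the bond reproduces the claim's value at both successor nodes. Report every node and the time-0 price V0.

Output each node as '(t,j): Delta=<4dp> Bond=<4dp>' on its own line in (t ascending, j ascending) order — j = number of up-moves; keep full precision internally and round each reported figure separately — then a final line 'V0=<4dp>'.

(0,0): Delta=-0.8623 Bond=66.4497
(1,0): Delta=-1.0000 Bond=78.8279
(1,1): Delta=-0.8062 Bond=69.6547
(2,0): Delta=-1.0000 Bond=86.7107
(2,1): Delta=-1.0000 Bond=86.7107
(2,2): Delta=-0.7271 Bond=70.5659
(3,0): Delta=-1.0000 Bond=95.3818
(3,1): Delta=-1.0000 Bond=95.3818
(3,2): Delta=-1.0000 Bond=95.3818
(3,3): Delta=-0.6158 Bond=66.9669
V0=24.1947

Risk-neutral probability p* = (R−d)/(u−d) = (1.1−0.85)/(1.25−0.85) = 0.6250.
Payoff layer (t=4): V(4,0)=79.3417, V(4,1)=67.3048, V(4,2)=49.6036, V(4,3)=23.5723, V(4,4)=0.0000
  t=3,j=0: stock 30.0921 → up 37.6152 (V=67.3048), down 25.5783 (V=79.3417). Price 65.2897; hedge Δ=-1.0000, bond B=95.3818.
  t=3,j=1: stock 44.2531 → up 55.3164 (V=49.6036), down 37.6152 (V=67.3048). Price 51.1287; hedge Δ=-1.0000, bond B=95.3818.
  t=3,j=2: stock 65.0781 → up 81.3477 (V=23.5723), down 55.3164 (V=49.6036). Price 30.3037; hedge Δ=-1.0000, bond B=95.3818.
  t=3,j=3: stock 95.7031 → up 119.6289 (V=0.0000), down 81.3477 (V=23.5723). Price 8.0360; hedge Δ=-0.6158, bond B=66.9669.
  t=2,j=0: stock 35.4025 → up 44.2531 (V=51.1287), down 30.0921 (V=65.2897). Price 51.3082; hedge Δ=-1.0000, bond B=86.7107.
  t=2,j=1: stock 52.0625 → up 65.0781 (V=30.3037), down 44.2531 (V=51.1287). Price 34.6482; hedge Δ=-1.0000, bond B=86.7107.
  t=2,j=2: stock 76.5625 → up 95.7031 (V=8.0360), down 65.0781 (V=30.3037). Price 14.8967; hedge Δ=-0.7271, bond B=70.5659.
  t=1,j=0: stock 41.6500 → up 52.0625 (V=34.6482), down 35.4025 (V=51.3082). Price 37.1779; hedge Δ=-1.0000, bond B=78.8279.
  t=1,j=1: stock 61.2500 → up 76.5625 (V=14.8967), down 52.0625 (V=34.6482). Price 20.2760; hedge Δ=-0.8062, bond B=69.6547.
  t=0,j=0: stock 49.0000 → up 61.2500 (V=20.2760), down 41.6500 (V=37.1779). Price 24.1947; hedge Δ=-0.8623, bond B=66.4497.
Each (Δ,B) replicates both successor values, so the strategy is self-financing and V0 is arbitrage-free.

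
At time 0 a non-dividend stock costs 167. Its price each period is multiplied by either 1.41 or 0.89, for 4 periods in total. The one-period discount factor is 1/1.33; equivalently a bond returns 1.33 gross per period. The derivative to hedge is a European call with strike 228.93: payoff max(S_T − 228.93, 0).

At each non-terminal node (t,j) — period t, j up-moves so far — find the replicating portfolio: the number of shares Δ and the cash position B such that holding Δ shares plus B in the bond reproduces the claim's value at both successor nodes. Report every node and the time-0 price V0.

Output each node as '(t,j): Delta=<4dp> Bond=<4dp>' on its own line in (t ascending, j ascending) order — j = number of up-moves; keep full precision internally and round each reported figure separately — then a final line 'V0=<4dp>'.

(0,0): Delta=0.9804 Bond=-69.6208
(1,0): Delta=0.8696 Bond=-76.1208
(1,1): Delta=0.9931 Bond=-95.5911
(2,0): Delta=0.3150 Bond=-27.8832
(2,1): Delta=0.9332 Bond=-114.5784
(2,2): Delta=1.0000 Bond=-129.4194
(3,0): Delta=0.0000 Bond=0.0000
(3,1): Delta=0.3511 Bond=-43.8273
(3,2): Delta=1.0000 Bond=-172.1278
(3,3): Delta=1.0000 Bond=-172.1278
V0=94.1063

The replicating-portfolio and risk-neutral prices coincide; use p* = (1.33−0.89)/(1.41−0.89) = 0.8462 for the latter.
Payoff layer (t=4): V(4,0)=0.0000, V(4,1)=0.0000, V(4,2)=34.0573, V(4,3)=187.7127, V(4,4)=431.1444
Node (3,0) S=117.7298: V=(p*·0.0000+(1−p*)·0.0000)/1.33=0.0000; Δ=(0.0000−0.0000)/(165.9991−104.7795)=0.0000; B=V−Δ·S=0.0000
Node (3,1) S=186.5158: V=(p*·34.0573+(1−p*)·0.0000)/1.33=21.6674; Δ=(34.0573−0.0000)/(262.9873−165.9991)=0.3511; B=V−Δ·S=-43.8273
Node (3,2) S=295.4913: V=(p*·187.7127+(1−p*)·34.0573)/1.33=123.3635; Δ=(187.7127−34.0573)/(416.6427−262.9873)=1.0000; B=V−Δ·S=-172.1278
Node (3,3) S=468.1379: V=(p*·431.1444+(1−p*)·187.7127)/1.33=296.0101; Δ=(431.1444−187.7127)/(660.0744−416.6427)=1.0000; B=V−Δ·S=-172.1278
Node (2,0) S=132.2807: V=(p*·21.6674+(1−p*)·0.0000)/1.33=13.7849; Δ=(21.6674−0.0000)/(186.5158−117.7298)=0.3150; B=V−Δ·S=-27.8832
Node (2,1) S=209.5683: V=(p*·123.3635+(1−p*)·21.6674)/1.33=80.9909; Δ=(123.3635−21.6674)/(295.4913−186.5158)=0.9332; B=V−Δ·S=-114.5784
Node (2,2) S=332.0127: V=(p*·296.0101+(1−p*)·123.3635)/1.33=202.5933; Δ=(296.0101−123.3635)/(468.1379−295.4913)=1.0000; B=V−Δ·S=-129.4194
Node (1,0) S=148.6300: V=(p*·80.9909+(1−p*)·13.7849)/1.33=53.1215; Δ=(80.9909−13.7849)/(209.5683−132.2807)=0.8696; B=V−Δ·S=-76.1208
Node (1,1) S=235.4700: V=(p*·202.5933+(1−p*)·80.9909)/1.33=138.2596; Δ=(202.5933−80.9909)/(332.0127−209.5683)=0.9931; B=V−Δ·S=-95.5911
Node (0,0) S=167.0000: V=(p*·138.2596+(1−p*)·53.1215)/1.33=94.1063; Δ=(138.2596−53.1215)/(235.4700−148.6300)=0.9804; B=V−Δ·S=-69.6208
The time-0 hedge costs 94.1063, which is the no-arbitrage price.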